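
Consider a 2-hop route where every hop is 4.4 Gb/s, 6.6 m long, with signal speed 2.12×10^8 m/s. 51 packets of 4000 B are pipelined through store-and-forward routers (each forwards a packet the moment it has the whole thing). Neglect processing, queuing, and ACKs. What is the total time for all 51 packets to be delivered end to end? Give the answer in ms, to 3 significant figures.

Per-hop transmission t_tx = L/R = 32000/4400000000 = 0.00727273 ms.
Per-hop propagation t_prop = 6.6/212000000 = 3.11321e-05 ms.
Pipeline fill: first packet needs 2·t_tx to clear all hops; remaining 50 packets each add one t_tx.
Total = (2+51-1)·t_tx + 2·t_prop = 52·0.00727273 + 2·3.11321e-05 = 0.378 ms.

0.378 ms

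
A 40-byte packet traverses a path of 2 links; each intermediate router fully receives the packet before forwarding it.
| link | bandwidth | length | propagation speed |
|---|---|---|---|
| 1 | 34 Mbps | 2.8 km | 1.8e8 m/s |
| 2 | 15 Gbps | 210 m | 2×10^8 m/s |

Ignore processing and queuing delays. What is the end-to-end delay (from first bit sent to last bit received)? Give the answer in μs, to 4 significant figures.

L = 40 × 8 = 320 bits.
Transmission delays (L/R per hop): 9.41176, 0.0213333 μs; sum = 9.4331 μs.
Propagation delays (d/s per hop): 15.5556, 1.05 μs; sum = 16.6056 μs.
End-to-end = 26.04 μs.

26.04 μs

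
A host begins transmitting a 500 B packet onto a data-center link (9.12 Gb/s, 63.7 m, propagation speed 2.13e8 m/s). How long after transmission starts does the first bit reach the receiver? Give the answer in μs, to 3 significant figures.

0.299 μs

First bit experiences only propagation delay: d/s = 63.7/213000000 = 0.299 μs.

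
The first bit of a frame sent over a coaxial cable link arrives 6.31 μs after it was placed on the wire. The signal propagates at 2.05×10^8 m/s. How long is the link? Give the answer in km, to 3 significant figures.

1.29 km

d = s × t_prop = 2.05e+08 × 6.31e-06 = 1.29 km.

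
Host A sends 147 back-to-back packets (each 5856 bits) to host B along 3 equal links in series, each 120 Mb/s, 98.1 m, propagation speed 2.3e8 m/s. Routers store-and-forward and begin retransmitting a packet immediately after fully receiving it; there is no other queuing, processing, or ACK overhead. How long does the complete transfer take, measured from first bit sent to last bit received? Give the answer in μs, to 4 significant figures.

7272 μs

Per-hop transmission t_tx = L/R = 5856/120000000 = 48.8 μs.
Per-hop propagation t_prop = 98.1/2.3e+08 = 0.426522 μs.
Pipeline fill: first packet needs 3·t_tx to clear all hops; remaining 146 packets each add one t_tx.
Total = (3+147-1)·t_tx + 3·t_prop = 149·48.8 + 3·0.426522 = 7272 μs.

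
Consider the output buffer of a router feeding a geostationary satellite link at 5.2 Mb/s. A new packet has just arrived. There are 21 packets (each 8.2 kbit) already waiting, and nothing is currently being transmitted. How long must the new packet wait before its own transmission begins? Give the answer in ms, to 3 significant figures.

33.1 ms

Each queued packet: L/R = 8200/5200000 = 1.57692 ms.
21 queued → 33.1154 ms.
Queuing delay = 33.1 ms.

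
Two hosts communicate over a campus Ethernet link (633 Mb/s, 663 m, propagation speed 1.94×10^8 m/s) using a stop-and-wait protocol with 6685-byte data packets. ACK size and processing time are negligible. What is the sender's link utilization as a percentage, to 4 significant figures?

t_tx = L/R = 53480/633000000 = 8.44866e-05 s.
t_prop = 663/194000000 = 3.41753e-06 s; RTT = 6.83505e-06 s.
Cycle = t_tx + RTT = 9.13216e-05 s.
Utilization = t_tx / cycle = 8.44866e-05/9.13216e-05 = 92.52 %.

92.52 %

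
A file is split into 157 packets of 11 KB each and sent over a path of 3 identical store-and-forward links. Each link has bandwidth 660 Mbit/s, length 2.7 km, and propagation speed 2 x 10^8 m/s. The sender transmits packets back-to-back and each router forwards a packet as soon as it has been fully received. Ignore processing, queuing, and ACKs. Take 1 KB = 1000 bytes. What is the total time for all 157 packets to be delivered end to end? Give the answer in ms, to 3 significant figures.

21.2 ms

Per-hop transmission t_tx = L/R = 88000/660000000 = 0.133333 ms.
Per-hop propagation t_prop = 2700/200000000 = 0.0135 ms.
Pipeline fill: first packet needs 3·t_tx to clear all hops; remaining 156 packets each add one t_tx.
Total = (3+157-1)·t_tx + 3·t_prop = 159·0.133333 + 3·0.0135 = 21.2 ms.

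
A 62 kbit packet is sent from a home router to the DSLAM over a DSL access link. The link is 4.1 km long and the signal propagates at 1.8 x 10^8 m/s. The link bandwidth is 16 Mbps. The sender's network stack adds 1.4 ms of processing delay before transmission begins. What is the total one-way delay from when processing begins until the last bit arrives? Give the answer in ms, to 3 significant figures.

5.30 ms

L = 62000 bits.
Transmission delay = L/R = 62000 / 16000000 = 3.875 ms.
Propagation delay = d/s = 4100 m / 180000000 m/s = 0.0227778 ms.
Plus processing delay 1.4 ms = 1.4 ms.
Total = 5.30 ms.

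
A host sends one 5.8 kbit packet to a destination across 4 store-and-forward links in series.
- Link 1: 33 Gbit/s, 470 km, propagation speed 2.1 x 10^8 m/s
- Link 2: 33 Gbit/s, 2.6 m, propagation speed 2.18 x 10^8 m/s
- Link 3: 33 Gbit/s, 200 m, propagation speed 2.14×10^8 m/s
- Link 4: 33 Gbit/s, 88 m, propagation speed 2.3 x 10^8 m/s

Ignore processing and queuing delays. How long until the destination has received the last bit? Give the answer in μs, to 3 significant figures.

2240 μs

L = 5800 bits.
Transmission delay per hop = L/R = 5800/33000000000 = 0.175758 μs; 4 hops → 0.70303 μs.
Propagation delays (d/s per hop): 2238.1, 0.0119266, 0.934579, 0.382609 μs; sum = 2239.42 μs.
End-to-end = 2240 μs.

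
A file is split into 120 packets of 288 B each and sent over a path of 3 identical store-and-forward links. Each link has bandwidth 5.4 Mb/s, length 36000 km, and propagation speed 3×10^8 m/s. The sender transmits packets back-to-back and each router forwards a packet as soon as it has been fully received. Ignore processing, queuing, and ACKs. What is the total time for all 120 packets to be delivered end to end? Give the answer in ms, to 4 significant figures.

412.1 ms

Per-hop transmission t_tx = L/R = 2304/5400000 = 0.426667 ms.
Per-hop propagation t_prop = 36000000/300000000 = 120 ms.
Pipeline fill: first packet needs 3·t_tx to clear all hops; remaining 119 packets each add one t_tx.
Total = (3+120-1)·t_tx + 3·t_prop = 122·0.426667 + 3·120 = 412.1 ms.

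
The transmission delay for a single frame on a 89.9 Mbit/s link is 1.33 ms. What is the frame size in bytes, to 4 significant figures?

14950 bytes

L = R × t_tx = 89900000 b/s × 0.00133 s = 119567 bits.
In bytes: 119567 / 8 = 14950 bytes.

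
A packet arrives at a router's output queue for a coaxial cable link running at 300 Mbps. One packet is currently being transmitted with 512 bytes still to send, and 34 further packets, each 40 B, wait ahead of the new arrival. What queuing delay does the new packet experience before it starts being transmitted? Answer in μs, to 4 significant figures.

Each queued packet: L/R = 320/300000000 = 1.06667 μs.
34 queued → 36.2667 μs.
Plus remaining 4096 bits of current packet: 13.6533 μs.
Queuing delay = 49.92 μs.

49.92 μs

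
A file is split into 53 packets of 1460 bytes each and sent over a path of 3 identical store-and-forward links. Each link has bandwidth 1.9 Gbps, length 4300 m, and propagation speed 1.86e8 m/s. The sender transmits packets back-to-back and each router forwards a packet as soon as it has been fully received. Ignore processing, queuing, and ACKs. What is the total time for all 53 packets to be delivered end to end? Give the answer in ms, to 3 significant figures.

Per-hop transmission t_tx = L/R = 11680/1900000000 = 0.00614737 ms.
Per-hop propagation t_prop = 4300/186000000 = 0.0231183 ms.
Pipeline fill: first packet needs 3·t_tx to clear all hops; remaining 52 packets each add one t_tx.
Total = (3+53-1)·t_tx + 3·t_prop = 55·0.00614737 + 3·0.0231183 = 0.407 ms.

0.407 ms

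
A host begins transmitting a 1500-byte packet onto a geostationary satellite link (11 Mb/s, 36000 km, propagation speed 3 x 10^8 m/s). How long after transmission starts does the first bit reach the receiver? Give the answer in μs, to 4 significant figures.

First bit experiences only propagation delay: d/s = 36000000/300000000 = 120000 μs.

120000 μs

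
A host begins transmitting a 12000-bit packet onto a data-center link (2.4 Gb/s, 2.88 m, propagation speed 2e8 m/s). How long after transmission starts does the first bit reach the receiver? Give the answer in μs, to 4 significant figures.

First bit experiences only propagation delay: d/s = 2.88/200000000 = 0.01440 μs.

0.01440 μs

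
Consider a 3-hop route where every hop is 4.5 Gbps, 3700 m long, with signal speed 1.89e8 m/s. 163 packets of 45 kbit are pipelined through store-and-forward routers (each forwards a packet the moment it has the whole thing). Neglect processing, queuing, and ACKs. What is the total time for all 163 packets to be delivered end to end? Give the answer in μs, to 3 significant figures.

Per-hop transmission t_tx = L/R = 45000/4500000000 = 10 μs.
Per-hop propagation t_prop = 3700/189000000 = 19.5767 μs.
Pipeline fill: first packet needs 3·t_tx to clear all hops; remaining 162 packets each add one t_tx.
Total = (3+163-1)·t_tx + 3·t_prop = 165·10 + 3·19.5767 = 1710 μs.

1710 μs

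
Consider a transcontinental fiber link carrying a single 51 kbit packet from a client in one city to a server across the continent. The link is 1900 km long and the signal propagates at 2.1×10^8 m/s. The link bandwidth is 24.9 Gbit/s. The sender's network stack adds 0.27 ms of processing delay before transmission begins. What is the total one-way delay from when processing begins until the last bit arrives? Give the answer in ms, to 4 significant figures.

L = 51000 bits.
Transmission delay = L/R = 51000 / 24900000000 = 0.00204819 ms.
Propagation delay = d/s = 1900000 m / 210000000 m/s = 9.04762 ms.
Plus processing delay 0.27 ms = 0.27 ms.
Total = 9.320 ms.

9.320 ms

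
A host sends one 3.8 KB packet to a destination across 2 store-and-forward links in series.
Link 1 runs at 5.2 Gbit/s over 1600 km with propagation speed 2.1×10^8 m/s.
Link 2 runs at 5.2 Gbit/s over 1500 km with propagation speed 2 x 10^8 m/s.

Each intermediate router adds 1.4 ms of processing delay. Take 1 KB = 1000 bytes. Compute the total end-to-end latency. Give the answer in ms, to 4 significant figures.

L = 30400 bits.
Transmission delay per hop = L/R = 30400/5200000000 = 0.00584615 ms; 2 hops → 0.0116923 ms.
Propagation delays (d/s per hop): 7.61905, 7.5 ms; sum = 15.119 ms.
Processing at 1 router(s): 1 × 1.4 ms = 1.4 ms.
End-to-end = 16.53 ms.

16.53 ms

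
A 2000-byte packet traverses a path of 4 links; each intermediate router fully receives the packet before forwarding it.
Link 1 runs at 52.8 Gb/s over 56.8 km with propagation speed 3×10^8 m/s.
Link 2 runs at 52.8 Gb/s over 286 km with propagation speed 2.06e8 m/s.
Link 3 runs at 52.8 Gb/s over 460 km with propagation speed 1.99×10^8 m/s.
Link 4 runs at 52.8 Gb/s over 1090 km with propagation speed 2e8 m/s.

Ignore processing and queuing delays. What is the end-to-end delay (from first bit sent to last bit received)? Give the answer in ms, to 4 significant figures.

9.340 ms

L = 2000 × 8 = 16000 bits.
Transmission delay per hop = L/R = 16000/52800000000 = 0.00030303 ms; 4 hops → 0.00121212 ms.
Propagation delays (d/s per hop): 0.189333, 1.38835, 2.31156, 5.45 ms; sum = 9.33924 ms.
End-to-end = 9.340 ms.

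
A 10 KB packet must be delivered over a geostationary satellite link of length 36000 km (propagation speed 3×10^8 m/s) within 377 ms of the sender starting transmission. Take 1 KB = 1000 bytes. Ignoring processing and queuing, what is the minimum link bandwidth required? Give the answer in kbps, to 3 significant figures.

311 kbps

L = 80000 bits.
Propagation delay = 36000000 / 300000000 = 120 ms.
Transmission budget = 377 − 120 = 257 ms.
R ≥ L / t_tx = 80000 bits / 0.257 s = 311 kbps.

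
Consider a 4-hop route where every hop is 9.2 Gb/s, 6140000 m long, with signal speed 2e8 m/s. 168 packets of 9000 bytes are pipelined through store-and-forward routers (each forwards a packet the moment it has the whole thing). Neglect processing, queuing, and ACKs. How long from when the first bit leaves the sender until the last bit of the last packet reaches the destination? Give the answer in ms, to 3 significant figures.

Per-hop transmission t_tx = L/R = 72000/9200000000 = 0.00782609 ms.
Per-hop propagation t_prop = 6140000/200000000 = 30.7 ms.
Pipeline fill: first packet needs 4·t_tx to clear all hops; remaining 167 packets each add one t_tx.
Total = (4+168-1)·t_tx + 4·t_prop = 171·0.00782609 + 4·30.7 = 124 ms.

124 ms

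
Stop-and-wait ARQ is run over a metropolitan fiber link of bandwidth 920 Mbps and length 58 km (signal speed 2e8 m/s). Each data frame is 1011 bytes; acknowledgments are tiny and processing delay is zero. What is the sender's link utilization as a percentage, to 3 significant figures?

1.49 %

t_tx = L/R = 8088/920000000 = 8.7913e-06 s.
t_prop = 58000/200000000 = 0.00029 s; RTT = 0.00058 s.
Cycle = t_tx + RTT = 0.000588791 s.
Utilization = t_tx / cycle = 8.7913e-06/0.000588791 = 1.49 %.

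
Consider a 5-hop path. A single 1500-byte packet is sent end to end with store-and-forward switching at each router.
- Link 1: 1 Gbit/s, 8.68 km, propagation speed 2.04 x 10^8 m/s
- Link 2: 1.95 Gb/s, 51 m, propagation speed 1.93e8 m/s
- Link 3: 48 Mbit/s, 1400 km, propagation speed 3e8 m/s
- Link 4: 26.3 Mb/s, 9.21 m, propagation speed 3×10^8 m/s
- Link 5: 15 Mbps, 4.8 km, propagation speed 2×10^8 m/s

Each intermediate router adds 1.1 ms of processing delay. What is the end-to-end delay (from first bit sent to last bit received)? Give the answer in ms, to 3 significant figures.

L = 1500 × 8 = 12000 bits.
Transmission delays (L/R per hop): 0.012, 0.00615385, 0.25, 0.456274, 0.8 ms; sum = 1.52443 ms.
Propagation delays (d/s per hop): 0.042549, 0.000264249, 4.66667, 3.07e-05, 0.024 ms; sum = 4.73351 ms.
Processing at 4 router(s): 4 × 1.1 ms = 4.4 ms.
End-to-end = 10.7 ms.

10.7 ms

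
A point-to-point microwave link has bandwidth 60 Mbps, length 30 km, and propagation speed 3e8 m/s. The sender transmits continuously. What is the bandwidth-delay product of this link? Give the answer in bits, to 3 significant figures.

Propagation delay = 30000 / 300000000 = 0.0001 s.
BDP = R × t_prop = 60000000 × 0.0001 = 6000 bits.

6000 bits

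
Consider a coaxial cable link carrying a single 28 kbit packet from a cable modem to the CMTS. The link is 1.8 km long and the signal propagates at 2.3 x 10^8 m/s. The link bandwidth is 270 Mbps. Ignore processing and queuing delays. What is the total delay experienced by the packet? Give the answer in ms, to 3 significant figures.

L = 28000 bits.
Transmission delay = L/R = 28000 / 270000000 = 0.103704 ms.
Propagation delay = d/s = 1800 m / 2.3e+08 m/s = 0.00782609 ms.
Total = 0.112 ms.

0.112 ms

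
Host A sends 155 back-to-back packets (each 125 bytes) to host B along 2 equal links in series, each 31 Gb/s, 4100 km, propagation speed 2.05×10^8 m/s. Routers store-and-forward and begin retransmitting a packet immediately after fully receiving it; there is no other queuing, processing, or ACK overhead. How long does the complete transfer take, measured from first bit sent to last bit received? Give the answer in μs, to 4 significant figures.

40010 μs

Per-hop transmission t_tx = L/R = 1000/31000000000 = 0.0322581 μs.
Per-hop propagation t_prop = 4100000/2.05e+08 = 20000 μs.
Pipeline fill: first packet needs 2·t_tx to clear all hops; remaining 154 packets each add one t_tx.
Total = (2+155-1)·t_tx + 2·t_prop = 156·0.0322581 + 2·20000 = 40010 μs.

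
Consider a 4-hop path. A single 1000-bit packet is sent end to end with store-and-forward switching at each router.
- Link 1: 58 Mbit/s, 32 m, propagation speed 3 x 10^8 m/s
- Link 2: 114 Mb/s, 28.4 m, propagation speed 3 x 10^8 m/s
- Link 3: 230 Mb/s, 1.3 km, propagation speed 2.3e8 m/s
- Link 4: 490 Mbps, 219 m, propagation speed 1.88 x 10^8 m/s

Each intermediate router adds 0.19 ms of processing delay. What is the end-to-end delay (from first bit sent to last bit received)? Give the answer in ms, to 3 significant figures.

0.609 ms

Transmission delays (L/R per hop): 0.0172414, 0.00877193, 0.00434783, 0.00204082 ms; sum = 0.032402 ms.
Propagation delays (d/s per hop): 0.000106667, 9.46667e-05, 0.00565217, 0.00116489 ms; sum = 0.0070184 ms.
Processing at 3 router(s): 3 × 0.19 ms = 0.57 ms.
End-to-end = 0.609 ms.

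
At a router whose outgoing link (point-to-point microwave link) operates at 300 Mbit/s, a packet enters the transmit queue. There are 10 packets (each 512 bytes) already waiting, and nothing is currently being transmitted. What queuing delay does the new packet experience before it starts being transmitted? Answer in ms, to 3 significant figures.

0.137 ms

Each queued packet: L/R = 4096/300000000 = 0.0136533 ms.
10 queued → 0.136533 ms.
Queuing delay = 0.137 ms.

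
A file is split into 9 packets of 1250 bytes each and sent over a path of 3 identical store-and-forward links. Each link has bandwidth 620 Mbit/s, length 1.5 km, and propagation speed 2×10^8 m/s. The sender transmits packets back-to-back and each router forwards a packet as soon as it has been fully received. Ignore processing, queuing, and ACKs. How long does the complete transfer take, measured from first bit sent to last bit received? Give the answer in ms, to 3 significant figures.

0.200 ms

Per-hop transmission t_tx = L/R = 10000/620000000 = 0.016129 ms.
Per-hop propagation t_prop = 1500/200000000 = 0.0075 ms.
Pipeline fill: first packet needs 3·t_tx to clear all hops; remaining 8 packets each add one t_tx.
Total = (3+9-1)·t_tx + 3·t_prop = 11·0.016129 + 3·0.0075 = 0.200 ms.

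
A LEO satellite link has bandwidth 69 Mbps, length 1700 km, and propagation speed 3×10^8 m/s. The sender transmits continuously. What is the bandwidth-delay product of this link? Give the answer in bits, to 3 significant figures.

Propagation delay = 1700000 / 300000000 = 0.00566667 s.
BDP = R × t_prop = 69000000 × 0.00566667 = 391000 bits.

391000 bits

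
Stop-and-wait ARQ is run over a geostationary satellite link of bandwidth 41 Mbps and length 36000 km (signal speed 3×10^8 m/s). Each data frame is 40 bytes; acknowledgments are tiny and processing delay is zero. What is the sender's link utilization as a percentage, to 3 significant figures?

t_tx = L/R = 320/41000000 = 7.80488e-06 s.
t_prop = 36000000/300000000 = 0.12 s; RTT = 0.24 s.
Cycle = t_tx + RTT = 0.240008 s.
Utilization = t_tx / cycle = 7.80488e-06/0.240008 = 0.00325 %.

0.00325 %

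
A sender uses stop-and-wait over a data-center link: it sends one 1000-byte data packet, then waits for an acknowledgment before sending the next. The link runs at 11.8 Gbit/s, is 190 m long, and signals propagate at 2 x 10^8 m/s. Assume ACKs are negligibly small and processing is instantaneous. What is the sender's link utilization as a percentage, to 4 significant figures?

t_tx = L/R = 8000/11800000000 = 6.77966e-07 s.
t_prop = 190/200000000 = 9.5e-07 s; RTT = 1.9e-06 s.
Cycle = t_tx + RTT = 2.57797e-06 s.
Utilization = t_tx / cycle = 6.77966e-07/2.57797e-06 = 26.30 %.

26.30 %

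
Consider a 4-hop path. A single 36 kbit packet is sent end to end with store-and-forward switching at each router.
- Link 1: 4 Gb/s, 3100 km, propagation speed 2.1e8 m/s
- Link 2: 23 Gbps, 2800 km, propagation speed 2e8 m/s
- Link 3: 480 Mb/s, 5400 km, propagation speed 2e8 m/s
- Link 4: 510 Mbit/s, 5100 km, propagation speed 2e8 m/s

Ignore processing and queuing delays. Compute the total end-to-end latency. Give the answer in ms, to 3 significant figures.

81.4 ms

L = 36000 bits.
Transmission delays (L/R per hop): 0.009, 0.00156522, 0.075, 0.0705882 ms; sum = 0.156153 ms.
Propagation delays (d/s per hop): 14.7619, 14, 27, 25.5 ms; sum = 81.2619 ms.
End-to-end = 81.4 ms.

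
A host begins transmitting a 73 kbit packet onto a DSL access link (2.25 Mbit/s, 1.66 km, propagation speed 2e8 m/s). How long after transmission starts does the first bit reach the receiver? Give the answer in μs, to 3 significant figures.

8.30 μs

First bit experiences only propagation delay: d/s = 1660/200000000 = 8.30 μs.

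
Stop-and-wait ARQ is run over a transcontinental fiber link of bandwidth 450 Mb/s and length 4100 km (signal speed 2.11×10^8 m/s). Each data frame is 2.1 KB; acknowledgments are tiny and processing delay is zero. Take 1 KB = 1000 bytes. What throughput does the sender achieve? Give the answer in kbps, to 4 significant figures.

t_tx = L/R = 16800/450000000 = 3.73333e-05 s.
t_prop = 4100000/211000000 = 0.0194313 s; RTT = 0.0388626 s.
Cycle = t_tx + RTT = 0.0388999 s.
Throughput = L / cycle = 16800 / 0.0388999 = 431.9 kbps.

431.9 kbps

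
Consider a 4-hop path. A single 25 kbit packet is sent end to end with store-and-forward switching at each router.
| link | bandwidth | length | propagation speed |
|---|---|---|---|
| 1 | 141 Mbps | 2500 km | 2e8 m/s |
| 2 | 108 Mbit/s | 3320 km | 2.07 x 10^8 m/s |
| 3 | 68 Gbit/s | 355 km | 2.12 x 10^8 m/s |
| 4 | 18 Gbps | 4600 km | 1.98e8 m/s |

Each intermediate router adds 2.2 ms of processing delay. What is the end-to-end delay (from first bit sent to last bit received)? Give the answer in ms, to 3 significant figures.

L = 25000 bits.
Transmission delays (L/R per hop): 0.177305, 0.231481, 0.000367647, 0.00138889 ms; sum = 0.410543 ms.
Propagation delays (d/s per hop): 12.5, 16.0386, 1.67453, 23.2323 ms; sum = 53.4455 ms.
Processing at 3 router(s): 3 × 2.2 ms = 6.6 ms.
End-to-end = 60.5 ms.

60.5 ms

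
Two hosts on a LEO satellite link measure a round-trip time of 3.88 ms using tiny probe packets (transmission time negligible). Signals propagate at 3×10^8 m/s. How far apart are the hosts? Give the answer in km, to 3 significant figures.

582 km

One-way propagation = RTT/2 = 1.94 ms.
d = s × t = 300000000 × 0.00194 = 582 km.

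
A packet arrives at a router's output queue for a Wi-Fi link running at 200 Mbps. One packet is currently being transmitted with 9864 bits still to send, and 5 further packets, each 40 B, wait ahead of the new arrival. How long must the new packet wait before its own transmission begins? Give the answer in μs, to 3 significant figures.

Each queued packet: L/R = 320/200000000 = 1.6 μs.
5 queued → 8 μs.
Plus remaining 9864 bits of current packet: 49.32 μs.
Queuing delay = 57.3 μs.

57.3 μs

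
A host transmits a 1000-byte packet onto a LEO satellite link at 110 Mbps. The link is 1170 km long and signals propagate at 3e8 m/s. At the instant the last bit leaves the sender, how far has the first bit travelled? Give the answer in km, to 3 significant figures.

t_tx = L/R = 8000/110000000 = 7.27273e-05 s.
Distance = s × t_tx = 300000000 × 7.27273e-05 = 21.8 km.

21.8 km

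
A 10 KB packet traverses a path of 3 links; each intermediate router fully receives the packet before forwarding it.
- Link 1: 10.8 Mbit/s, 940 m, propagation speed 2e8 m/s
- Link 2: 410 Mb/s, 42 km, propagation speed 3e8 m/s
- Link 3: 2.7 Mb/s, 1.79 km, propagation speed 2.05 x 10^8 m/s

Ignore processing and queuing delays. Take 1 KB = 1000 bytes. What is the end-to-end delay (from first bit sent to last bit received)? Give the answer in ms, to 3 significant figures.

L = 80000 bits.
Transmission delays (L/R per hop): 7.40741, 0.195122, 29.6296 ms; sum = 37.2322 ms.
Propagation delays (d/s per hop): 0.0047, 0.14, 0.00873171 ms; sum = 0.153432 ms.
End-to-end = 37.4 ms.

37.4 ms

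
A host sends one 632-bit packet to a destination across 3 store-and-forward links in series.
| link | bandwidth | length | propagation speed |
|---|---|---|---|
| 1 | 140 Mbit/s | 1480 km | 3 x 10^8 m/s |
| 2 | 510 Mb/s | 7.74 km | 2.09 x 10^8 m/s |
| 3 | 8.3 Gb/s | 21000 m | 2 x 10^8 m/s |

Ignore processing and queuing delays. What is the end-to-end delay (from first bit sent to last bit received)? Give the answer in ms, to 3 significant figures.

5.08 ms

Transmission delays (L/R per hop): 0.00451429, 0.00123922, 7.61446e-05 ms; sum = 0.00582965 ms.
Propagation delays (d/s per hop): 4.93333, 0.0370335, 0.105 ms; sum = 5.07537 ms.
End-to-end = 5.08 ms.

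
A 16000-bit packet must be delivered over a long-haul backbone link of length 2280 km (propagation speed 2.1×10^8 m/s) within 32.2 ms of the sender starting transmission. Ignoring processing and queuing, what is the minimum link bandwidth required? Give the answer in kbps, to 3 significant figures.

750 kbps

Propagation delay = 2280000 / 210000000 = 10.8571 ms.
Transmission budget = 32.2 − 10.8571 = 21.3429 ms.
R ≥ L / t_tx = 16000 bits / 0.0213429 s = 750 kbps.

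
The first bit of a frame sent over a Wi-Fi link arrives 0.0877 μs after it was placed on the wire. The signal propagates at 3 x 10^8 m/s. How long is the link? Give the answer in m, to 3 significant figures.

26.3 m

d = s × t_prop = 300000000 × 8.77e-08 = 26.3 m.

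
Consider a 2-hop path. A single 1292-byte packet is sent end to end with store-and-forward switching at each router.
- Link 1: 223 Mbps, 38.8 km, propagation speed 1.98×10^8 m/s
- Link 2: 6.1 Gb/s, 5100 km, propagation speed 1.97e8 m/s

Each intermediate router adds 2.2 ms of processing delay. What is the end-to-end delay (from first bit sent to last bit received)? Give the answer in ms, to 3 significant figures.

28.3 ms

L = 1292 × 8 = 10336 bits.
Transmission delays (L/R per hop): 0.0463498, 0.00169443 ms; sum = 0.0480442 ms.
Propagation delays (d/s per hop): 0.19596, 25.8883 ms; sum = 26.0843 ms.
Processing at 1 router(s): 1 × 2.2 ms = 2.2 ms.
End-to-end = 28.3 ms.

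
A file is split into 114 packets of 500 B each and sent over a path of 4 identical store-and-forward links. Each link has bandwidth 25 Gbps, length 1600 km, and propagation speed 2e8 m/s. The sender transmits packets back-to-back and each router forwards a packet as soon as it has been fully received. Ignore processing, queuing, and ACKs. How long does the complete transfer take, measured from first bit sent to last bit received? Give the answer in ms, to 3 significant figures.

Per-hop transmission t_tx = L/R = 4000/25000000000 = 0.00016 ms.
Per-hop propagation t_prop = 1600000/200000000 = 8 ms.
Pipeline fill: first packet needs 4·t_tx to clear all hops; remaining 113 packets each add one t_tx.
Total = (4+114-1)·t_tx + 4·t_prop = 117·0.00016 + 4·8 = 32.0 ms.

32.0 ms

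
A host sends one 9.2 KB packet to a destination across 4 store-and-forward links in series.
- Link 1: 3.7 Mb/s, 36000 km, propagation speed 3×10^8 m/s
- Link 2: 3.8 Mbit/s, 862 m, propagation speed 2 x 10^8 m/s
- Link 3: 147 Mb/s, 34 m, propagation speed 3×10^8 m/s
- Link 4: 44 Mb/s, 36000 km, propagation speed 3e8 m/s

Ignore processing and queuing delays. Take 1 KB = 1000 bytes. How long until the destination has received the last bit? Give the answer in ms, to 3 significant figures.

L = 73600 bits.
Transmission delays (L/R per hop): 19.8919, 19.3684, 0.50068, 1.67273 ms; sum = 41.4337 ms.
Propagation delays (d/s per hop): 120, 0.00431, 0.000113333, 120 ms; sum = 240.004 ms.
End-to-end = 281 ms.

281 ms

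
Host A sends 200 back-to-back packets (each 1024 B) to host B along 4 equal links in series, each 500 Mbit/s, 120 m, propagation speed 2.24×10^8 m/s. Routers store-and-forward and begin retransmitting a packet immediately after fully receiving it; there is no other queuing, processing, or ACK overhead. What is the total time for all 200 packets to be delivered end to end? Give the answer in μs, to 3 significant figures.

Per-hop transmission t_tx = L/R = 8192/500000000 = 16.384 μs.
Per-hop propagation t_prop = 120/2.24e+08 = 0.535714 μs.
Pipeline fill: first packet needs 4·t_tx to clear all hops; remaining 199 packets each add one t_tx.
Total = (4+200-1)·t_tx + 4·t_prop = 203·16.384 + 4·0.535714 = 3330 μs.

3330 μs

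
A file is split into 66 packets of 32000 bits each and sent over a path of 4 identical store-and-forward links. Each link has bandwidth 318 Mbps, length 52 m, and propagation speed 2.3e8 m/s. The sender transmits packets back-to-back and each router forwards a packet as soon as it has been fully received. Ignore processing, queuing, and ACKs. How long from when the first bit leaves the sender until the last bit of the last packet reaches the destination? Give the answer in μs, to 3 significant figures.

6940 μs

Per-hop transmission t_tx = L/R = 32000/318000000 = 100.629 μs.
Per-hop propagation t_prop = 52/2.3e+08 = 0.226087 μs.
Pipeline fill: first packet needs 4·t_tx to clear all hops; remaining 65 packets each add one t_tx.
Total = (4+66-1)·t_tx + 4·t_prop = 69·100.629 + 4·0.226087 = 6940 μs.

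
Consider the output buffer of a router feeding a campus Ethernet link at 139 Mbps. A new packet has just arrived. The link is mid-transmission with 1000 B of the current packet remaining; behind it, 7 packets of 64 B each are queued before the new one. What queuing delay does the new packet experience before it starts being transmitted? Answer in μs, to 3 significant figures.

83.3 μs

Each queued packet: L/R = 512/139000000 = 3.68345 μs.
7 queued → 25.7842 μs.
Plus remaining 8000 bits of current packet: 57.554 μs.
Queuing delay = 83.3 μs.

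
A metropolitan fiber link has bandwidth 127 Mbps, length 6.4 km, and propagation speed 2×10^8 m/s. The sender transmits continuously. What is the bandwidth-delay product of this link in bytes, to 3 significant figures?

Propagation delay = 6400 / 200000000 = 3.2e-05 s.
BDP = R × t_prop = 127000000 × 3.2e-05 = 4064 bits.
In bytes: 4064/8 = 508 bytes.

508 bytes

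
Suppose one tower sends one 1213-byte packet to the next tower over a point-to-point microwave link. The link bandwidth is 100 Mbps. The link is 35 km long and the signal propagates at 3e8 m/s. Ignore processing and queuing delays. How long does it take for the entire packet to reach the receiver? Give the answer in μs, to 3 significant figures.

214 μs

L = 1213 × 8 = 9704 bits.
Transmission delay = L/R = 9704 / 100000000 = 97.04 μs.
Propagation delay = d/s = 35000 m / 300000000 m/s = 116.667 μs.
Total = 214 μs.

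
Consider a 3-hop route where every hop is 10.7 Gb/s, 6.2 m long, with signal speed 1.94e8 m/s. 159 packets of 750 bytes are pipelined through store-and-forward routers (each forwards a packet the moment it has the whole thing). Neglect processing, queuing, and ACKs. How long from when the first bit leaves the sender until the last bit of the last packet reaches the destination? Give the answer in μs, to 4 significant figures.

Per-hop transmission t_tx = L/R = 6000/10700000000 = 0.560748 μs.
Per-hop propagation t_prop = 6.2/194000000 = 0.0319588 μs.
Pipeline fill: first packet needs 3·t_tx to clear all hops; remaining 158 packets each add one t_tx.
Total = (3+159-1)·t_tx + 3·t_prop = 161·0.560748 + 3·0.0319588 = 90.38 μs.

90.38 μs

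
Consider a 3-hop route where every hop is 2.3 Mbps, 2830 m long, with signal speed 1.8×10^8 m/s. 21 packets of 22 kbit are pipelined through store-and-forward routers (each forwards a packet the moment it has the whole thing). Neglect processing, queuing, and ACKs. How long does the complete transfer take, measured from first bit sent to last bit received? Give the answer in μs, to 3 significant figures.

Per-hop transmission t_tx = L/R = 22000/2300000 = 9565.22 μs.
Per-hop propagation t_prop = 2830/180000000 = 15.7222 μs.
Pipeline fill: first packet needs 3·t_tx to clear all hops; remaining 20 packets each add one t_tx.
Total = (3+21-1)·t_tx + 3·t_prop = 23·9565.22 + 3·15.7222 = 220000 μs.

220000 μs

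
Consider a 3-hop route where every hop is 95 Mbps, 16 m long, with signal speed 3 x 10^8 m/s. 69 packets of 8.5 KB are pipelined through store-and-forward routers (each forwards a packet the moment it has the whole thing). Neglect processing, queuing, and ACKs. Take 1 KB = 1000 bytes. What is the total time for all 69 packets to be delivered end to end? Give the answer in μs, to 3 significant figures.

Per-hop transmission t_tx = L/R = 68000/95000000 = 715.789 μs.
Per-hop propagation t_prop = 16/300000000 = 0.0533333 μs.
Pipeline fill: first packet needs 3·t_tx to clear all hops; remaining 68 packets each add one t_tx.
Total = (3+69-1)·t_tx + 3·t_prop = 71·715.789 + 3·0.0533333 = 50800 μs.

50800 μs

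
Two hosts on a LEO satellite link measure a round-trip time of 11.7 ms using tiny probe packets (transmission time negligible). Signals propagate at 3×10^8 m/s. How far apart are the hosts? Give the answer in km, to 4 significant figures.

1755 km

One-way propagation = RTT/2 = 5.85 ms.
d = s × t = 300000000 × 0.00585 = 1755 km.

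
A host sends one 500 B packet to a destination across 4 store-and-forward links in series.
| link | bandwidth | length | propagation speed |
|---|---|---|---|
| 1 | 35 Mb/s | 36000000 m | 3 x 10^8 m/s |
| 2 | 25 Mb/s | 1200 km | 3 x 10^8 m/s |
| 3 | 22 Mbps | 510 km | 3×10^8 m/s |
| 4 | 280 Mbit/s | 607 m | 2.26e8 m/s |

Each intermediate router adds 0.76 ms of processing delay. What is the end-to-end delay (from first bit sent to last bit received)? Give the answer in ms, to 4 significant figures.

L = 500 × 8 = 4000 bits.
Transmission delays (L/R per hop): 0.114286, 0.16, 0.181818, 0.0142857 ms; sum = 0.47039 ms.
Propagation delays (d/s per hop): 120, 4, 1.7, 0.00268584 ms; sum = 125.703 ms.
Processing at 3 router(s): 3 × 0.76 ms = 2.28 ms.
End-to-end = 128.5 ms.

128.5 ms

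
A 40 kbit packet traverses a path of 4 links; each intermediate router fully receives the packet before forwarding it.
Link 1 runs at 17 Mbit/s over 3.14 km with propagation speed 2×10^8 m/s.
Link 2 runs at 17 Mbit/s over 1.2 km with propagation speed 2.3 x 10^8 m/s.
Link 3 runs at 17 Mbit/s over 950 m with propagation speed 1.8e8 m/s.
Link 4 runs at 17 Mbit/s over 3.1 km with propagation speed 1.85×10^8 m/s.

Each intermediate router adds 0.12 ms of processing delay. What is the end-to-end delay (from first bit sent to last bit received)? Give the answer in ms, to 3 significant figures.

9.81 ms

L = 40000 bits.
Transmission delay per hop = L/R = 40000/17000000 = 2.35294 ms; 4 hops → 9.41176 ms.
Propagation delays (d/s per hop): 0.0157, 0.00521739, 0.00527778, 0.0167568 ms; sum = 0.0429519 ms.
Processing at 3 router(s): 3 × 0.12 ms = 0.36 ms.
End-to-end = 9.81 ms.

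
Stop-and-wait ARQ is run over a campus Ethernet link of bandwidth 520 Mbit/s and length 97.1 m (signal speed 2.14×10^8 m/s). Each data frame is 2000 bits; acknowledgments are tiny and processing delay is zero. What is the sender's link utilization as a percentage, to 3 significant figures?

t_tx = L/R = 2000/520000000 = 3.84615e-06 s.
t_prop = 97.1/214000000 = 4.53738e-07 s; RTT = 9.07477e-07 s.
Cycle = t_tx + RTT = 4.75363e-06 s.
Utilization = t_tx / cycle = 3.84615e-06/4.75363e-06 = 80.9 %.

80.9 %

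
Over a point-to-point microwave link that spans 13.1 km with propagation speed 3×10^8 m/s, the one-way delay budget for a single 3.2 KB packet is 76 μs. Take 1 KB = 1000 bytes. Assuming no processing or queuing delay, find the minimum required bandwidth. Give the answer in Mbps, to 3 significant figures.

L = 25600 bits.
Propagation delay = 13100 / 300000000 = 43.6667 μs.
Transmission budget = 76 − 43.6667 = 32.3333 μs.
R ≥ L / t_tx = 25600 bits / 3.23333e-05 s = 792 Mbps.

792 Mbps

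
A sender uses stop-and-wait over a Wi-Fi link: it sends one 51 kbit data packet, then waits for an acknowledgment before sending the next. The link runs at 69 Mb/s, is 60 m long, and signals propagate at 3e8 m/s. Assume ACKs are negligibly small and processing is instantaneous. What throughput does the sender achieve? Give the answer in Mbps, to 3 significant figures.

t_tx = L/R = 51000/69000000 = 0.00073913 s.
t_prop = 60/300000000 = 2e-07 s; RTT = 4e-07 s.
Cycle = t_tx + RTT = 0.00073953 s.
Throughput = L / cycle = 51000 / 0.00073953 = 69.0 Mbps.

69.0 Mbps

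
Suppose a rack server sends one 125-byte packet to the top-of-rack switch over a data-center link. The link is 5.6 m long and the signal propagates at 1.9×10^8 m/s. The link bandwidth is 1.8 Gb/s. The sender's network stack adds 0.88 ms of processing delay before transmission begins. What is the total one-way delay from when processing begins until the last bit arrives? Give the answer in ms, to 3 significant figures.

0.881 ms

L = 125 × 8 = 1000 bits.
Transmission delay = L/R = 1000 / 1800000000 = 0.000555556 ms.
Propagation delay = d/s = 5.6 m / 190000000 m/s = 2.94737e-05 ms.
Plus processing delay 0.88 ms = 0.88 ms.
Total = 0.881 ms.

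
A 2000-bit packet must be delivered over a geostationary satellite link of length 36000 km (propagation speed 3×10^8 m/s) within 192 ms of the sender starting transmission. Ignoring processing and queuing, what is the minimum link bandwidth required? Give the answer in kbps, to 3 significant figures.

27.8 kbps

Propagation delay = 36000000 / 300000000 = 120 ms.
Transmission budget = 192 − 120 = 72 ms.
R ≥ L / t_tx = 2000 bits / 0.072 s = 27.8 kbps.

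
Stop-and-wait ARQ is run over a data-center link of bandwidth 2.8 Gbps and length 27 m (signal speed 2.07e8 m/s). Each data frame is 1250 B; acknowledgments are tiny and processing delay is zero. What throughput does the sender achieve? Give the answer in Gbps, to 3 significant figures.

t_tx = L/R = 10000/2800000000 = 3.57143e-06 s.
t_prop = 27/2.07e+08 = 1.30435e-07 s; RTT = 2.6087e-07 s.
Cycle = t_tx + RTT = 3.8323e-06 s.
Throughput = L / cycle = 10000 / 3.8323e-06 = 2.61 Gbps.

2.61 Gbps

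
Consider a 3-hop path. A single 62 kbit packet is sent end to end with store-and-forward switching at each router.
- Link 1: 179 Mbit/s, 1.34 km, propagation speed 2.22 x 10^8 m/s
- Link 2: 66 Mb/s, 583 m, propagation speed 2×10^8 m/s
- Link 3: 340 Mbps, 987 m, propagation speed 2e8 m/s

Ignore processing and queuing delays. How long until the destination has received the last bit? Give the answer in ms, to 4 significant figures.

1.482 ms

L = 62000 bits.
Transmission delays (L/R per hop): 0.346369, 0.939394, 0.182353 ms; sum = 1.46812 ms.
Propagation delays (d/s per hop): 0.00603604, 0.002915, 0.004935 ms; sum = 0.013886 ms.
End-to-end = 1.482 ms.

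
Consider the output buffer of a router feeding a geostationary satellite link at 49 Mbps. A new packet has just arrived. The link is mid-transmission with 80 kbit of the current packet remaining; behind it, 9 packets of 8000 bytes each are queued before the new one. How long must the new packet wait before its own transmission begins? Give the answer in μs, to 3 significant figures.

13400 μs

Each queued packet: L/R = 64000/49000000 = 1306.12 μs.
9 queued → 11755.1 μs.
Plus remaining 80000 bits of current packet: 1632.65 μs.
Queuing delay = 13400 μs.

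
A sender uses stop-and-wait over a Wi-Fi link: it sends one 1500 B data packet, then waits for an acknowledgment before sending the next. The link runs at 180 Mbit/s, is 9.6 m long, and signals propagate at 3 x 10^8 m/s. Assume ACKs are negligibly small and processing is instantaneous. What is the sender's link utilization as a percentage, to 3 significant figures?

99.9 %

t_tx = L/R = 12000/180000000 = 6.66667e-05 s.
t_prop = 9.6/300000000 = 3.2e-08 s; RTT = 6.4e-08 s.
Cycle = t_tx + RTT = 6.67307e-05 s.
Utilization = t_tx / cycle = 6.66667e-05/6.67307e-05 = 99.9 %.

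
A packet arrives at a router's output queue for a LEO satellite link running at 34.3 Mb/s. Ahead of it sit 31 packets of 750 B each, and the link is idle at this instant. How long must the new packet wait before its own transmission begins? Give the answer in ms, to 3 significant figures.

Each queued packet: L/R = 6000/34300000 = 0.174927 ms.
31 queued → 5.42274 ms.
Queuing delay = 5.42 ms.

5.42 ms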